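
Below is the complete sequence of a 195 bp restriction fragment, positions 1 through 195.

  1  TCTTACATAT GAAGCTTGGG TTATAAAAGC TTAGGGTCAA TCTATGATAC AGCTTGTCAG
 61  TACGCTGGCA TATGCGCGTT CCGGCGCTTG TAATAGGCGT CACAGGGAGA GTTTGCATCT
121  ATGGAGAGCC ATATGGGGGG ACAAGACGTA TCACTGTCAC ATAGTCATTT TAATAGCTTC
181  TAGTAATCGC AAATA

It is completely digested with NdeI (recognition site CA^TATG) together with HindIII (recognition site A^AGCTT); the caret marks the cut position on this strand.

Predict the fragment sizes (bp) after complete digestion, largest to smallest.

NdeI sites (CATATG) start at positions 6, 69, 130.
NdeI cuts after base 2 of each site, so after positions 7, 70, 131.
HindIII sites (AAGCTT) start at positions 12, 27.
HindIII cuts after the first base of each site, so after positions 12, 27.
Combined cut positions: 7, 12, 27, 70, 131.
Linear molecule, 5 cuts → 6 fragments:
  1–7 → 7 bp
  8–12 → 5 bp
  13–27 → 15 bp
  28–70 → 43 bp
  71–131 → 61 bp
  132–195 → 64 bp
Sorted largest to smallest: 64, 61, 43, 15, 7, 5 bp.

64, 61, 43, 15, 7, 5 bp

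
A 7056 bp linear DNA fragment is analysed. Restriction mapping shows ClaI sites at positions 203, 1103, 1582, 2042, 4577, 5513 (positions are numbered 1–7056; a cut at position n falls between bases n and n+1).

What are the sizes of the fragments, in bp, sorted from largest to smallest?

Linear molecule, 6 cuts → 7 fragments:
  203 − 0 = 203 bp
  1103 − 203 = 900 bp
  1582 − 1103 = 479 bp
  2042 − 1582 = 460 bp
  4577 − 2042 = 2535 bp
  5513 − 4577 = 936 bp
  7056 − 5513 = 1543 bp
Sorted largest to smallest: 2535, 1543, 936, 900, 479, 460, 203 bp.

2535, 1543, 936, 900, 479, 460, 203 bp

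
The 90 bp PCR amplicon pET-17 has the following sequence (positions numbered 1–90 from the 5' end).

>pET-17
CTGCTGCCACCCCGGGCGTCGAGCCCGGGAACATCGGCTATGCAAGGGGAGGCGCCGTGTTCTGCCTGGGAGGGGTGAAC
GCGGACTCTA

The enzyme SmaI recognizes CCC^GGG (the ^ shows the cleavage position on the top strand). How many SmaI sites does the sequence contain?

2

CCCGGG occurs starting at positions 11, 24.
SmaI cuts at 2 sites.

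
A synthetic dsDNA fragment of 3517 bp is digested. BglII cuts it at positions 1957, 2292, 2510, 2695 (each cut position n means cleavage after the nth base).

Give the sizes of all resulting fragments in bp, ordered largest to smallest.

1957, 822, 335, 218, 185 bp

Linear molecule, 4 cuts → 5 fragments:
  1957 − 0 = 1957 bp
  2292 − 1957 = 335 bp
  2510 − 2292 = 218 bp
  2695 − 2510 = 185 bp
  3517 − 2695 = 822 bp
Sorted largest to smallest: 1957, 822, 335, 218, 185 bp.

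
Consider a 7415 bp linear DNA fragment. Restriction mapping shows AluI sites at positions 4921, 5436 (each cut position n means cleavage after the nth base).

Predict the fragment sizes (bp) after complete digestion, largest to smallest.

4921, 1979, 515 bp

Linear molecule, 2 cuts → 3 fragments:
  4921 − 0 = 4921 bp
  5436 − 4921 = 515 bp
  7415 − 5436 = 1979 bp
Sorted largest to smallest: 4921, 1979, 515 bp.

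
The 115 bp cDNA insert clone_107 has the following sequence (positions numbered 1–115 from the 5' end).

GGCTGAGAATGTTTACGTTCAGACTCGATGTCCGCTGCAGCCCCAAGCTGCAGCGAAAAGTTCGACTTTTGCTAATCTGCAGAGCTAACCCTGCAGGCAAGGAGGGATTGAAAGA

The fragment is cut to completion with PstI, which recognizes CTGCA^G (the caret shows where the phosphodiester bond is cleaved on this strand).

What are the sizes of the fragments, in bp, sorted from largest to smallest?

PstI sites (CTGCAG) start at positions 35, 48, 77, 91.
PstI cuts after base 5 of each site (before the last base), so after positions 39, 52, 81, 95.
Linear molecule, 4 cuts → 5 fragments:
  1–39 → 39 bp
  40–52 → 13 bp
  53–81 → 29 bp
  82–95 → 14 bp
  96–115 → 20 bp
Sorted largest to smallest: 39, 29, 20, 14, 13 bp.

39, 29, 20, 14, 13 bp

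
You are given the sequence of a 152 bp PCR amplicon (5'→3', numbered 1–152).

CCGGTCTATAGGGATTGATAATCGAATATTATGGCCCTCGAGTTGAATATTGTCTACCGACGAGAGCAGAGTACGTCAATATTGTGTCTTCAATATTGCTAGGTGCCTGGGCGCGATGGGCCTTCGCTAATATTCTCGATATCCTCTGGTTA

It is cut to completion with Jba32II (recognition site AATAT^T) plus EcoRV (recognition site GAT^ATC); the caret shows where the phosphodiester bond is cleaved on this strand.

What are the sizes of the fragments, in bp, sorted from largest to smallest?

Jba32II sites (AATATT) start at positions 25, 46, 78, 92, 129.
Jba32II cuts after base 5 of each site (before the last base), so after positions 29, 50, 82, 96, 133.
The EcoRV site (GATATC) starts at position 138.
EcoRV cuts after base 3 of each site, so after position 140.
Combined cut positions: 29, 50, 82, 96, 133, 140.
Linear molecule, 6 cuts → 7 fragments:
  1–29 → 29 bp
  30–50 → 21 bp
  51–82 → 32 bp
  83–96 → 14 bp
  97–133 → 37 bp
  134–140 → 7 bp
  141–152 → 12 bp
Sorted largest to smallest: 37, 32, 29, 21, 14, 12, 7 bp.

37, 32, 29, 21, 14, 12, 7 bp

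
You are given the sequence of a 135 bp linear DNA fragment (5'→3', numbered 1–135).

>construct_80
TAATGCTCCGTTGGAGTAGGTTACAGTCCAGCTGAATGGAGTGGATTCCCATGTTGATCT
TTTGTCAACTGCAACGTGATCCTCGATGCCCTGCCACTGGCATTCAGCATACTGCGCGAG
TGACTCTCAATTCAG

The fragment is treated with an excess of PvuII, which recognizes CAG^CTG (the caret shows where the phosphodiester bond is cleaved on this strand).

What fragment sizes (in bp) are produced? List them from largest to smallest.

The PvuII site (CAGCTG) starts at position 29.
PvuII cuts after base 3 of each site, so after position 31.
Linear molecule, 1 cut → 2 fragments:
  1–31 → 31 bp
  32–135 → 104 bp
Sorted largest to smallest: 104, 31 bp.

104, 31 bp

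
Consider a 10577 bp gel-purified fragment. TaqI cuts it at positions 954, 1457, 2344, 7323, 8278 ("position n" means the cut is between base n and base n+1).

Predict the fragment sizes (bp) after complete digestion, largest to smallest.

4979, 2299, 955, 954, 887, 503 bp

Linear molecule, 5 cuts → 6 fragments:
  954 − 0 = 954 bp
  1457 − 954 = 503 bp
  2344 − 1457 = 887 bp
  7323 − 2344 = 4979 bp
  8278 − 7323 = 955 bp
  10577 − 8278 = 2299 bp
Sorted largest to smallest: 4979, 2299, 955, 954, 887, 503 bp.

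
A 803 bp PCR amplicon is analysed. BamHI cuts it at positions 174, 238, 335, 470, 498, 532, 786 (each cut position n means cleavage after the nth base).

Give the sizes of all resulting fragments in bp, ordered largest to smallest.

Linear molecule, 7 cuts → 8 fragments:
  174 − 0 = 174 bp
  238 − 174 = 64 bp
  335 − 238 = 97 bp
  470 − 335 = 135 bp
  498 − 470 = 28 bp
  532 − 498 = 34 bp
  786 − 532 = 254 bp
  803 − 786 = 17 bp
Sorted largest to smallest: 254, 174, 135, 97, 64, 34, 28, 17 bp.

254, 174, 135, 97, 64, 34, 28, 17 bp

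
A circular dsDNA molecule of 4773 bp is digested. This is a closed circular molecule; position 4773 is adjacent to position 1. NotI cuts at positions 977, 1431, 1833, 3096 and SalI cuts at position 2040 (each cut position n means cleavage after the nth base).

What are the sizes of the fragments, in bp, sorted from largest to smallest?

Combined cut positions (sorted): 977, 1431, 1833, 2040, 3096.
Circular molecule, 5 cuts → 5 fragments:
  1431 − 977 = 454 bp
  1833 − 1431 = 402 bp
  2040 − 1833 = 207 bp
  3096 − 2040 = 1056 bp
  wrap: 4773 − 3096 + 977 = 2654 bp
Sorted largest to smallest: 2654, 1056, 454, 402, 207 bp.

2654, 1056, 454, 402, 207 bp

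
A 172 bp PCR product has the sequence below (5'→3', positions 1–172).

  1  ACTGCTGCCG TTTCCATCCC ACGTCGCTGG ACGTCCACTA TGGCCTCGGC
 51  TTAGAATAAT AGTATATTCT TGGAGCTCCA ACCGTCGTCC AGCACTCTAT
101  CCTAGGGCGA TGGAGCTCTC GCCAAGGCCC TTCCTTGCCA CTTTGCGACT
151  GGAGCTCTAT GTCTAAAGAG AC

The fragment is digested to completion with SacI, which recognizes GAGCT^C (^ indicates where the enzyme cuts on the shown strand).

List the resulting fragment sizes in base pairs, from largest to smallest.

77, 40, 39, 16 bp

SacI sites (GAGCTC) start at positions 73, 113, 152.
SacI cuts after base 5 of each site (before the last base), so after positions 77, 117, 156.
Linear molecule, 3 cuts → 4 fragments:
  1–77 → 77 bp
  78–117 → 40 bp
  118–156 → 39 bp
  157–172 → 16 bp
Sorted largest to smallest: 77, 40, 39, 16 bp.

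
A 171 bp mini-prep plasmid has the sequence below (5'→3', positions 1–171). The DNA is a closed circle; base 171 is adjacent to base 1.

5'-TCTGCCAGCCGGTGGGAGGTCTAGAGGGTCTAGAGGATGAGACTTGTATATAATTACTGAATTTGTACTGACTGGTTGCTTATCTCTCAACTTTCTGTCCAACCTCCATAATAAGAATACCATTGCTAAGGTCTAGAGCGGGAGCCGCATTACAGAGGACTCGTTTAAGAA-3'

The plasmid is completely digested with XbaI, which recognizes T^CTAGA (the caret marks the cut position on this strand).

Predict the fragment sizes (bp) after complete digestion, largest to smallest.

XbaI sites (TCTAGA) start at positions 20, 29, 132.
XbaI cuts after the first base of each site, so after positions 20, 29, 132.
Circular molecule, 3 cuts → 3 fragments:
  21–29 → 9 bp
  30–132 → 103 bp
  133–171 then 1–20 → 39 + 20 = 59 bp
Sorted largest to smallest: 103, 59, 9 bp.

103, 59, 9 bp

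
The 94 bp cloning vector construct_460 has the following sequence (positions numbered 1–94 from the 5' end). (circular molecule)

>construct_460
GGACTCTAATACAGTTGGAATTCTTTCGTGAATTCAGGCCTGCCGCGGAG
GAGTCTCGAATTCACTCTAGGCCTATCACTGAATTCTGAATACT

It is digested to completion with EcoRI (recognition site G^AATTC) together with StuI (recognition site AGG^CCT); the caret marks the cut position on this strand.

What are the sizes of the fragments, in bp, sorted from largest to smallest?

31, 20, 13, 12, 10, 8 bp

EcoRI sites (GAATTC) start at positions 18, 30, 58, 81.
EcoRI cuts after the first base of each site, so after positions 18, 30, 58, 81.
StuI sites (AGGCCT) start at positions 36, 69.
StuI cuts after base 3 of each site, so after positions 38, 71.
Combined cut positions: 18, 30, 38, 58, 71, 81.
Circular molecule, 6 cuts → 6 fragments:
  19–30 → 12 bp
  31–38 → 8 bp
  39–58 → 20 bp
  59–71 → 13 bp
  72–81 → 10 bp
  82–94 then 1–18 → 13 + 18 = 31 bp
Sorted largest to smallest: 31, 20, 13, 12, 10, 8 bp.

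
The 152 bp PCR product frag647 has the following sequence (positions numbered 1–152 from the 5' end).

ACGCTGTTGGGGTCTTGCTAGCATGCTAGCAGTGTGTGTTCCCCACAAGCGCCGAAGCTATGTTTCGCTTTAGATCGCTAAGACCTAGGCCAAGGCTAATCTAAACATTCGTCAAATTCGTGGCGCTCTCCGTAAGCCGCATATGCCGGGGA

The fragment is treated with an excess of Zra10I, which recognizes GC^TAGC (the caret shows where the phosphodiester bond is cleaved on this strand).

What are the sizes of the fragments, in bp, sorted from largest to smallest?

126, 18, 8 bp

Zra10I sites (GCTAGC) start at positions 17, 25.
Zra10I cuts after base 2 of each site, so after positions 18, 26.
Linear molecule, 2 cuts → 3 fragments:
  1–18 → 18 bp
  19–26 → 8 bp
  27–152 → 126 bp
Sorted largest to smallest: 126, 18, 8 bp.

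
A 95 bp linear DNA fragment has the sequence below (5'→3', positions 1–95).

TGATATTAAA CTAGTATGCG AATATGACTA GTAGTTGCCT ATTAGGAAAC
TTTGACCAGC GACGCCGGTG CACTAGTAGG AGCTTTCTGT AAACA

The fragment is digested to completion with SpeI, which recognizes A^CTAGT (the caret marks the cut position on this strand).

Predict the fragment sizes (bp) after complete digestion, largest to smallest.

SpeI sites (ACTAGT) start at positions 10, 27, 72.
SpeI cuts after the first base of each site, so after positions 10, 27, 72.
Linear molecule, 3 cuts → 4 fragments:
  1–10 → 10 bp
  11–27 → 17 bp
  28–72 → 45 bp
  73–95 → 23 bp
Sorted largest to smallest: 45, 23, 17, 10 bp.

45, 23, 17, 10 bp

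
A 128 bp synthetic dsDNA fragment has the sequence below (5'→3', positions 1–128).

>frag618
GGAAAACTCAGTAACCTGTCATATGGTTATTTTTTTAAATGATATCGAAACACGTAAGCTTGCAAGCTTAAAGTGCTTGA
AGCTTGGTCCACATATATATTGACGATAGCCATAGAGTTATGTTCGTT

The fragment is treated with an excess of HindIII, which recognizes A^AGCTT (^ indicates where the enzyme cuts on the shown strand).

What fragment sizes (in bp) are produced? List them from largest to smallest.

56, 48, 16, 8 bp

HindIII sites (AAGCTT) start at positions 56, 64, 80.
HindIII cuts after the first base of each site, so after positions 56, 64, 80.
Linear molecule, 3 cuts → 4 fragments:
  1–56 → 56 bp
  57–64 → 8 bp
  65–80 → 16 bp
  81–128 → 48 bp
Sorted largest to smallest: 56, 48, 16, 8 bp.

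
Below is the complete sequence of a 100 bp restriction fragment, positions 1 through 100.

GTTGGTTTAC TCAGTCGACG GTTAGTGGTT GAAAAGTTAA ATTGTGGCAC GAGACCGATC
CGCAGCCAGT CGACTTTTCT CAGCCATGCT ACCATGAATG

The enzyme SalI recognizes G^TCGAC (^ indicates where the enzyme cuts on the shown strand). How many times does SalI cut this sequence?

GTCGAC occurs starting at positions 14, 69.
SalI cuts at 2 sites.

2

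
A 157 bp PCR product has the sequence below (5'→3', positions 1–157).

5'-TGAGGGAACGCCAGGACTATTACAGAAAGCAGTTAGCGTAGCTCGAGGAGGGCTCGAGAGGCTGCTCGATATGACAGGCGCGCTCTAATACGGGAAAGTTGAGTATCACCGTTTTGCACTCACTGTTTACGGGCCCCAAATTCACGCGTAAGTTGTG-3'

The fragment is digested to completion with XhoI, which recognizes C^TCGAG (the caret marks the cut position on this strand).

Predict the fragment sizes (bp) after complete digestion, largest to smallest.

104, 42, 11 bp

XhoI sites (CTCGAG) start at positions 42, 53.
XhoI cuts after the first base of each site, so after positions 42, 53.
Linear molecule, 2 cuts → 3 fragments:
  1–42 → 42 bp
  43–53 → 11 bp
  54–157 → 104 bp
Sorted largest to smallest: 104, 42, 11 bp.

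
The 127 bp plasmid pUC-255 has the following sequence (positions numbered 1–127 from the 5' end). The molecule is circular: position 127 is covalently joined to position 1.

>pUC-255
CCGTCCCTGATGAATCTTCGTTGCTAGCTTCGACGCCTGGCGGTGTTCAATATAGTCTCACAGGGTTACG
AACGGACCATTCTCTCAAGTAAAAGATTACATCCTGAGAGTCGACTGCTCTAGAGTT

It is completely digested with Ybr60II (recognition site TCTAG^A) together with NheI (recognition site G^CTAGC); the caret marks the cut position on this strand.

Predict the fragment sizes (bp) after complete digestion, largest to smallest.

The Ybr60II site (TCTAGA) starts at position 119.
Ybr60II cuts after base 5 of each site (before the last base), so after position 123.
The NheI site (GCTAGC) starts at position 23.
NheI cuts after the first base of each site, so after position 23.
Combined cut positions: 23, 123.
Circular molecule, 2 cuts → 2 fragments:
  24–123 → 100 bp
  124–127 then 1–23 → 4 + 23 = 27 bp
Sorted largest to smallest: 100, 27 bp.

100, 27 bp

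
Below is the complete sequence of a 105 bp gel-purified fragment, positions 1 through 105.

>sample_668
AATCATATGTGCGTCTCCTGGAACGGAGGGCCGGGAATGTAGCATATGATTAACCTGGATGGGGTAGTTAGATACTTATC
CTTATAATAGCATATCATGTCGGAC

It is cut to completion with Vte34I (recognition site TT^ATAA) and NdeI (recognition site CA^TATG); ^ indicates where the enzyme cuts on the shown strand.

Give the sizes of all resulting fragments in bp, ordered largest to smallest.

The Vte34I site (TTATAA) starts at position 82.
Vte34I cuts after base 2 of each site, so after position 83.
NdeI sites (CATATG) start at positions 4, 43.
NdeI cuts after base 2 of each site, so after positions 5, 44.
Combined cut positions: 5, 44, 83.
Linear molecule, 3 cuts → 4 fragments:
  1–5 → 5 bp
  6–44 → 39 bp
  45–83 → 39 bp
  84–105 → 22 bp
Sorted largest to smallest: 39, 39, 22, 5 bp.

39, 39, 22, 5 bp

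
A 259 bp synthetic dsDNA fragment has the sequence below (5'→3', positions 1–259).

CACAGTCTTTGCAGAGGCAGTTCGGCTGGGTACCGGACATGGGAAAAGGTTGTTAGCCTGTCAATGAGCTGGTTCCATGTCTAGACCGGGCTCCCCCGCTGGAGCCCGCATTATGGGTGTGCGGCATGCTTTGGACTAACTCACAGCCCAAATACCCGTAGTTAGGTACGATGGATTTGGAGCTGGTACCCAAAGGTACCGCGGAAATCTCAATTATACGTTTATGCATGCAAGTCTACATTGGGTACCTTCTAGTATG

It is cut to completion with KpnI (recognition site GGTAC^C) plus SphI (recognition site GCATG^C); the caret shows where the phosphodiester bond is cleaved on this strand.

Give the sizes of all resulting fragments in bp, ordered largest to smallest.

KpnI sites (GGTACC) start at positions 29, 185, 195, 244.
KpnI cuts after base 5 of each site (before the last base), so after positions 33, 189, 199, 248.
SphI sites (GCATGC) start at positions 124, 226.
SphI cuts after base 5 of each site (before the last base), so after positions 128, 230.
Combined cut positions: 33, 128, 189, 199, 230, 248.
Linear molecule, 6 cuts → 7 fragments:
  1–33 → 33 bp
  34–128 → 95 bp
  129–189 → 61 bp
  190–199 → 10 bp
  200–230 → 31 bp
  231–248 → 18 bp
  249–259 → 11 bp
Sorted largest to smallest: 95, 61, 33, 31, 18, 11, 10 bp.

95, 61, 33, 31, 18, 11, 10 bp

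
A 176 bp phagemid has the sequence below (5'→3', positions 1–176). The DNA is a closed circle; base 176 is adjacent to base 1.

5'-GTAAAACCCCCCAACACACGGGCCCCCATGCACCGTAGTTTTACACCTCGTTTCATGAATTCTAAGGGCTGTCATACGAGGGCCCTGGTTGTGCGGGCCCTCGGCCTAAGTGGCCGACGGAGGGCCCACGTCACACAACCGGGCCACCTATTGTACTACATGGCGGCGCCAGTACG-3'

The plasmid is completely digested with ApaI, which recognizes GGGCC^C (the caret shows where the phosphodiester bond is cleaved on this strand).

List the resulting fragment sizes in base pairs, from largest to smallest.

ApaI sites (GGGCCC) start at positions 20, 80, 95, 122.
ApaI cuts after base 5 of each site (before the last base), so after positions 24, 84, 99, 126.
Circular molecule, 4 cuts → 4 fragments:
  25–84 → 60 bp
  85–99 → 15 bp
  100–126 → 27 bp
  127–176 then 1–24 → 50 + 24 = 74 bp
Sorted largest to smallest: 74, 60, 27, 15 bp.

74, 60, 27, 15 bp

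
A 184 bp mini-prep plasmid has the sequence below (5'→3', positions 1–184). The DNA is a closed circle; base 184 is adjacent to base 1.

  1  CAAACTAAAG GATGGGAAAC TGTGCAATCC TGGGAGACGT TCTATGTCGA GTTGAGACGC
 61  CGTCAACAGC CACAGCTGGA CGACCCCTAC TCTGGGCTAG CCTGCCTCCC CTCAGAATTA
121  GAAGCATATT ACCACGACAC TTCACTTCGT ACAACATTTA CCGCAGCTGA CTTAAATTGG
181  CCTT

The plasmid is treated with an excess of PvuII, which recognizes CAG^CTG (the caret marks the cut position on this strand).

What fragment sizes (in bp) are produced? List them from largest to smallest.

PvuII sites (CAGCTG) start at positions 73, 164.
PvuII cuts after base 3 of each site, so after positions 75, 166.
Circular molecule, 2 cuts → 2 fragments:
  76–166 → 91 bp
  167–184 then 1–75 → 18 + 75 = 93 bp
Sorted largest to smallest: 93, 91 bp.

93, 91 bp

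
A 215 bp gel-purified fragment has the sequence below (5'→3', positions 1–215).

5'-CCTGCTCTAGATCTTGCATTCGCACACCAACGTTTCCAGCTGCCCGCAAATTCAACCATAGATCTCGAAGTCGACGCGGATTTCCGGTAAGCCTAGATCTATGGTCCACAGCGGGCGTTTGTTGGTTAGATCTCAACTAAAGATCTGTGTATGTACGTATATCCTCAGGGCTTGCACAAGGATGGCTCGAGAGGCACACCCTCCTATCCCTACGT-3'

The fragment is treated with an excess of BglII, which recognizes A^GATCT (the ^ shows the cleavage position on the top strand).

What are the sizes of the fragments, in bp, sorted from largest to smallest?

74, 51, 35, 33, 13, 9 bp

BglII sites (AGATCT) start at positions 9, 60, 95, 128, 141.
BglII cuts after the first base of each site, so after positions 9, 60, 95, 128, 141.
Linear molecule, 5 cuts → 6 fragments:
  1–9 → 9 bp
  10–60 → 51 bp
  61–95 → 35 bp
  96–128 → 33 bp
  129–141 → 13 bp
  142–215 → 74 bp
Sorted largest to smallest: 74, 51, 35, 33, 13, 9 bp.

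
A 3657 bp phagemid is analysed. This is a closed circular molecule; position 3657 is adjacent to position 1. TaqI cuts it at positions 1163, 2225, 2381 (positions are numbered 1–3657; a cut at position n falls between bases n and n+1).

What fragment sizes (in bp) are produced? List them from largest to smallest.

2439, 1062, 156 bp

Circular molecule, 3 cuts → 3 fragments:
  2225 − 1163 = 1062 bp
  2381 − 2225 = 156 bp
  wrap: 3657 − 2381 + 1163 = 2439 bp
Sorted largest to smallest: 2439, 1062, 156 bp.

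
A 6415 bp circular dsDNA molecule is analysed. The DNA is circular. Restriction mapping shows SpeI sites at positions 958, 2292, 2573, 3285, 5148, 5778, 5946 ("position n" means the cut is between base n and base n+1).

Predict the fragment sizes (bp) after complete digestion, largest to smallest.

Circular molecule, 7 cuts → 7 fragments:
  2292 − 958 = 1334 bp
  2573 − 2292 = 281 bp
  3285 − 2573 = 712 bp
  5148 − 3285 = 1863 bp
  5778 − 5148 = 630 bp
  5946 − 5778 = 168 bp
  wrap: 6415 − 5946 + 958 = 1427 bp
Sorted largest to smallest: 1863, 1427, 1334, 712, 630, 281, 168 bp.

1863, 1427, 1334, 712, 630, 281, 168 bp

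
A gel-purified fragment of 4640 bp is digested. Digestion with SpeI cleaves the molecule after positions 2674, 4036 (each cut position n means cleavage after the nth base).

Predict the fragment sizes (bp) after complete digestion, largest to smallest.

2674, 1362, 604 bp

Linear molecule, 2 cuts → 3 fragments:
  2674 − 0 = 2674 bp
  4036 − 2674 = 1362 bp
  4640 − 4036 = 604 bp
Sorted largest to smallest: 2674, 1362, 604 bp.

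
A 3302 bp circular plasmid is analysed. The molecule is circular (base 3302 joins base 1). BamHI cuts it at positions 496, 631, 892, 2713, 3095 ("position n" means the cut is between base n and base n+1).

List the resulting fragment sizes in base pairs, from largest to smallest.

Circular molecule, 5 cuts → 5 fragments:
  631 − 496 = 135 bp
  892 − 631 = 261 bp
  2713 − 892 = 1821 bp
  3095 − 2713 = 382 bp
  wrap: 3302 − 3095 + 496 = 703 bp
Sorted largest to smallest: 1821, 703, 382, 261, 135 bp.

1821, 703, 382, 261, 135 bp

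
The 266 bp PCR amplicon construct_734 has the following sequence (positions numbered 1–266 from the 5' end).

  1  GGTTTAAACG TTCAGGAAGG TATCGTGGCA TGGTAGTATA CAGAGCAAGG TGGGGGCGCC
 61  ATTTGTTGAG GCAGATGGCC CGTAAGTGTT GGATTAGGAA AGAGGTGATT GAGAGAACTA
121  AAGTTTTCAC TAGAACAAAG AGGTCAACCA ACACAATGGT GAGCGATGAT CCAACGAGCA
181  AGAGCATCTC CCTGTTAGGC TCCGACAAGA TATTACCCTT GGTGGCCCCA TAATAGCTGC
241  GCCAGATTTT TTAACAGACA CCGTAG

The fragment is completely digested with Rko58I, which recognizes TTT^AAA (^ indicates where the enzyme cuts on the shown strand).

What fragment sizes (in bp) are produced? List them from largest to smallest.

261, 5 bp

The Rko58I site (TTTAAA) starts at position 3.
Rko58I cuts after base 3 of each site, so after position 5.
Linear molecule, 1 cut → 2 fragments:
  1–5 → 5 bp
  6–266 → 261 bp
Sorted largest to smallest: 261, 5 bp.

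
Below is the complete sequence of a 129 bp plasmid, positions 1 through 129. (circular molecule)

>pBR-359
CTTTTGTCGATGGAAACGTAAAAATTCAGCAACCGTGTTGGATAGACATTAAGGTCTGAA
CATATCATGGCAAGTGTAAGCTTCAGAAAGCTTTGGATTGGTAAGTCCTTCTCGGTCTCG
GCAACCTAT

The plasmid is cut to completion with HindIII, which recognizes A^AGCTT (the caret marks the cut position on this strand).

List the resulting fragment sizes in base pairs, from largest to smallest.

HindIII sites (AAGCTT) start at positions 78, 88.
HindIII cuts after the first base of each site, so after positions 78, 88.
Circular molecule, 2 cuts → 2 fragments:
  79–88 → 10 bp
  89–129 then 1–78 → 41 + 78 = 119 bp
Sorted largest to smallest: 119, 10 bp.

119, 10 bp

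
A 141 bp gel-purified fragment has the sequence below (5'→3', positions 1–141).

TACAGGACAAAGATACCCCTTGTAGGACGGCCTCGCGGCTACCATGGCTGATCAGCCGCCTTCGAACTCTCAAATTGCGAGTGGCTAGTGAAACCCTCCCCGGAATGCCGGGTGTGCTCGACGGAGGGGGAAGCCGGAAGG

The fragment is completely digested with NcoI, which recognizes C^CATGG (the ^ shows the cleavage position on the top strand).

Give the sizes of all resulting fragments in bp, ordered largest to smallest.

99, 42 bp

The NcoI site (CCATGG) starts at position 42.
NcoI cuts after the first base of each site, so after position 42.
Linear molecule, 1 cut → 2 fragments:
  1–42 → 42 bp
  43–141 → 99 bp
Sorted largest to smallest: 99, 42 bp.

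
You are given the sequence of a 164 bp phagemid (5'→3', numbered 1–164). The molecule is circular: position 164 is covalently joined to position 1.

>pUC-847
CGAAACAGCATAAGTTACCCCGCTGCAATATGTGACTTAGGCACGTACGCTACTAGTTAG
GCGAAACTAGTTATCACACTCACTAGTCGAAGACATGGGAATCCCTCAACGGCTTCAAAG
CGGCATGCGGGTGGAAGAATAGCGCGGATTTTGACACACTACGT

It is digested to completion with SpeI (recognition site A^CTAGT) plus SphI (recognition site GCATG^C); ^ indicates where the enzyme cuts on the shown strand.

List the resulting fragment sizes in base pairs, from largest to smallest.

89, 45, 16, 14 bp

SpeI sites (ACTAGT) start at positions 52, 66, 82.
SpeI cuts after the first base of each site, so after positions 52, 66, 82.
The SphI site (GCATGC) starts at position 123.
SphI cuts after base 5 of each site (before the last base), so after position 127.
Combined cut positions: 52, 66, 82, 127.
Circular molecule, 4 cuts → 4 fragments:
  53–66 → 14 bp
  67–82 → 16 bp
  83–127 → 45 bp
  128–164 then 1–52 → 37 + 52 = 89 bp
Sorted largest to smallest: 89, 45, 16, 14 bp.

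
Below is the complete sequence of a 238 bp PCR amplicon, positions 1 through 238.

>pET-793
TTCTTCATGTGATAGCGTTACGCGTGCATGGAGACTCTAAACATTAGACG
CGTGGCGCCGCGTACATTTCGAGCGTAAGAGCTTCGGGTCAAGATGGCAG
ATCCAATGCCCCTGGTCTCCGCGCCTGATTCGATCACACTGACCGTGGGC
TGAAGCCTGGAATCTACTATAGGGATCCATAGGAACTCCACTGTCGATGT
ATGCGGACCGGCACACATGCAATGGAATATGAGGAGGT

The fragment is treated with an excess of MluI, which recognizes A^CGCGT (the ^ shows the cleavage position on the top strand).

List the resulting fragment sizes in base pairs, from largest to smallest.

190, 28, 20 bp

MluI sites (ACGCGT) start at positions 20, 48.
MluI cuts after the first base of each site, so after positions 20, 48.
Linear molecule, 2 cuts → 3 fragments:
  1–20 → 20 bp
  21–48 → 28 bp
  49–238 → 190 bp
Sorted largest to smallest: 190, 28, 20 bp.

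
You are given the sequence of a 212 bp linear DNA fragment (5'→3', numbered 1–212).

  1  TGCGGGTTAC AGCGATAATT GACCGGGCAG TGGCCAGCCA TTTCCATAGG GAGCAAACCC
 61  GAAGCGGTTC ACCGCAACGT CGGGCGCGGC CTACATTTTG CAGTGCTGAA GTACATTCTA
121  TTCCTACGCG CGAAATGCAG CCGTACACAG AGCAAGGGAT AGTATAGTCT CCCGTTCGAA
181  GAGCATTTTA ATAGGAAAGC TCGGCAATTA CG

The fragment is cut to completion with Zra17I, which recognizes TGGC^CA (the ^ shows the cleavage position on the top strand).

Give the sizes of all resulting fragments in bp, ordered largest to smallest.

178, 34 bp

The Zra17I site (TGGCCA) starts at position 31.
Zra17I cuts after base 4 of each site, so after position 34.
Linear molecule, 1 cut → 2 fragments:
  1–34 → 34 bp
  35–212 → 178 bp
Sorted largest to smallest: 178, 34 bp.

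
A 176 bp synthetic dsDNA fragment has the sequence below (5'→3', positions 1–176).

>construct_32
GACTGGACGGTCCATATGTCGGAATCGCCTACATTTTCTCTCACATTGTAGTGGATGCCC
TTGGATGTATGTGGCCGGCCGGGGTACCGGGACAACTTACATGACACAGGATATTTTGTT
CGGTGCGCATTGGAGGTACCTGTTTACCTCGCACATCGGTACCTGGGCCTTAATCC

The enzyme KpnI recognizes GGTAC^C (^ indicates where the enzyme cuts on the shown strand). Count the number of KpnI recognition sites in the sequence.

3

GGTACC occurs starting at positions 83, 135, 158.
KpnI cuts at 3 sites.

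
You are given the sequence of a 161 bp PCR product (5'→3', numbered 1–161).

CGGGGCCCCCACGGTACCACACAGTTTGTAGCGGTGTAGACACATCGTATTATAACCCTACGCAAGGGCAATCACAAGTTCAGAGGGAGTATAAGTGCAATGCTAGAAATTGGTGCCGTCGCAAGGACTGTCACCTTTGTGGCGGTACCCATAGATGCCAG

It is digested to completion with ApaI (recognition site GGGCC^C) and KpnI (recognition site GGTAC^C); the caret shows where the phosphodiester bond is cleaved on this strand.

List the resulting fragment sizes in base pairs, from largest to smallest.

131, 13, 10, 7 bp

The ApaI site (GGGCCC) starts at position 3.
ApaI cuts after base 5 of each site (before the last base), so after position 7.
KpnI sites (GGTACC) start at positions 13, 144.
KpnI cuts after base 5 of each site (before the last base), so after positions 17, 148.
Combined cut positions: 7, 17, 148.
Linear molecule, 3 cuts → 4 fragments:
  1–7 → 7 bp
  8–17 → 10 bp
  18–148 → 131 bp
  149–161 → 13 bp
Sorted largest to smallest: 131, 13, 10, 7 bp.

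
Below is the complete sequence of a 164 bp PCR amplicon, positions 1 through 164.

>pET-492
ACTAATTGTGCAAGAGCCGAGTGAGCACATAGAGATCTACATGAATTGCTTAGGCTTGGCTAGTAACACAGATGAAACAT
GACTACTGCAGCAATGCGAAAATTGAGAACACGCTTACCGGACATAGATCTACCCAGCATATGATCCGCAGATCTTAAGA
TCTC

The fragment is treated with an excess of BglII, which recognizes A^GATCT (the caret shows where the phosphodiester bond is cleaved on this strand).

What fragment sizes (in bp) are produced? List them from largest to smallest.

BglII sites (AGATCT) start at positions 33, 126, 150, 158.
BglII cuts after the first base of each site, so after positions 33, 126, 150, 158.
Linear molecule, 4 cuts → 5 fragments:
  1–33 → 33 bp
  34–126 → 93 bp
  127–150 → 24 bp
  151–158 → 8 bp
  159–164 → 6 bp
Sorted largest to smallest: 93, 33, 24, 8, 6 bp.

93, 33, 24, 8, 6 bp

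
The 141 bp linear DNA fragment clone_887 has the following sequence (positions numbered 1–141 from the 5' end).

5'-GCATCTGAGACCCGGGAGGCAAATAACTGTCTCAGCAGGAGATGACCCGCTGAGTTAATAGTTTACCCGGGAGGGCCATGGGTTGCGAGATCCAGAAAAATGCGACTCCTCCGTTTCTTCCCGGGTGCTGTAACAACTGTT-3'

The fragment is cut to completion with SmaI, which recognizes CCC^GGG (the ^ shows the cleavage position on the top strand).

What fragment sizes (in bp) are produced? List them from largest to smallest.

SmaI sites (CCCGGG) start at positions 11, 66, 120.
SmaI cuts after base 3 of each site, so after positions 13, 68, 122.
Linear molecule, 3 cuts → 4 fragments:
  1–13 → 13 bp
  14–68 → 55 bp
  69–122 → 54 bp
  123–141 → 19 bp
Sorted largest to smallest: 55, 54, 19, 13 bp.

55, 54, 19, 13 bp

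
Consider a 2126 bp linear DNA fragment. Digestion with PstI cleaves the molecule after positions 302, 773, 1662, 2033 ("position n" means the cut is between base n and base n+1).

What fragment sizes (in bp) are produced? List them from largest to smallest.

Linear molecule, 4 cuts → 5 fragments:
  302 − 0 = 302 bp
  773 − 302 = 471 bp
  1662 − 773 = 889 bp
  2033 − 1662 = 371 bp
  2126 − 2033 = 93 bp
Sorted largest to smallest: 889, 471, 371, 302, 93 bp.

889, 471, 371, 302, 93 bp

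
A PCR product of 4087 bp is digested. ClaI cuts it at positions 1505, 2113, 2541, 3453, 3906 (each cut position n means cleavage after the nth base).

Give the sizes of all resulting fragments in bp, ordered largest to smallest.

1505, 912, 608, 453, 428, 181 bp

Linear molecule, 5 cuts → 6 fragments:
  1505 − 0 = 1505 bp
  2113 − 1505 = 608 bp
  2541 − 2113 = 428 bp
  3453 − 2541 = 912 bp
  3906 − 3453 = 453 bp
  4087 − 3906 = 181 bp
Sorted largest to smallest: 1505, 912, 608, 453, 428, 181 bp.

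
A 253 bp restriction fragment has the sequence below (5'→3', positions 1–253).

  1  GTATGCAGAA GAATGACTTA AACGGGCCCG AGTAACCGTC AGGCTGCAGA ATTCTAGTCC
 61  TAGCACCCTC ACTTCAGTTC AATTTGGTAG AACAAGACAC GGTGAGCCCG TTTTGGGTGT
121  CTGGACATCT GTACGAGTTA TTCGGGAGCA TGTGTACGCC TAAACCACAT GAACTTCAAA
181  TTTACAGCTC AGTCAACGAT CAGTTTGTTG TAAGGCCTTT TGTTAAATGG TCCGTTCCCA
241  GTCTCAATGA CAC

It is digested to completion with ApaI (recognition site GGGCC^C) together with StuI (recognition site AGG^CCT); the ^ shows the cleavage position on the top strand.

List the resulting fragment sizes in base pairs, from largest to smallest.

187, 38, 28 bp

The ApaI site (GGGCCC) starts at position 24.
ApaI cuts after base 5 of each site (before the last base), so after position 28.
The StuI site (AGGCCT) starts at position 213.
StuI cuts after base 3 of each site, so after position 215.
Combined cut positions: 28, 215.
Linear molecule, 2 cuts → 3 fragments:
  1–28 → 28 bp
  29–215 → 187 bp
  216–253 → 38 bp
Sorted largest to smallest: 187, 38, 28 bp.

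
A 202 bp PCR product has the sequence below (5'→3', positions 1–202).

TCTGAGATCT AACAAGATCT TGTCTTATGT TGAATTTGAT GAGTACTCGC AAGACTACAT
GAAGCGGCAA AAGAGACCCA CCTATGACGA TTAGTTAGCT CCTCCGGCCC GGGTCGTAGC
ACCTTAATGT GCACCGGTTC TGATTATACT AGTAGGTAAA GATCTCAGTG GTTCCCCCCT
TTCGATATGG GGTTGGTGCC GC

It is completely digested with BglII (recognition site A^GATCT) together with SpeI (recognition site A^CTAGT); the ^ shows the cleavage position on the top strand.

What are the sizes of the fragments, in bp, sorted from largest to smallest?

BglII sites (AGATCT) start at positions 5, 15, 160.
BglII cuts after the first base of each site, so after positions 5, 15, 160.
The SpeI site (ACTAGT) starts at position 148.
SpeI cuts after the first base of each site, so after position 148.
Combined cut positions: 5, 15, 148, 160.
Linear molecule, 4 cuts → 5 fragments:
  1–5 → 5 bp
  6–15 → 10 bp
  16–148 → 133 bp
  149–160 → 12 bp
  161–202 → 42 bp
Sorted largest to smallest: 133, 42, 12, 10, 5 bp.

133, 42, 12, 10, 5 bp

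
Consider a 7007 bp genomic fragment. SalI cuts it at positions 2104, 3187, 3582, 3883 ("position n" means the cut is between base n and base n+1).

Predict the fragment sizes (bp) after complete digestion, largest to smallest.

3124, 2104, 1083, 395, 301 bp

Linear molecule, 4 cuts → 5 fragments:
  2104 − 0 = 2104 bp
  3187 − 2104 = 1083 bp
  3582 − 3187 = 395 bp
  3883 − 3582 = 301 bp
  7007 − 3883 = 3124 bp
Sorted largest to smallest: 3124, 2104, 1083, 395, 301 bp.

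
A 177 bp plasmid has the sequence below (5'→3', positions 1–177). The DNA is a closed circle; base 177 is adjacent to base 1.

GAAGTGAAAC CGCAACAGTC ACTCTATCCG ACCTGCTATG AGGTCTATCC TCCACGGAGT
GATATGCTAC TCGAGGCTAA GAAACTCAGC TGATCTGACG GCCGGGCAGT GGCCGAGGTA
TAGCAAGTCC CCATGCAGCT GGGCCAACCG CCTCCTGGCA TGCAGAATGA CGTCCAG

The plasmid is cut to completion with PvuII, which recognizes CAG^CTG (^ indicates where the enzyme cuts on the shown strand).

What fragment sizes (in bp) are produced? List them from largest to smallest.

PvuII sites (CAGCTG) start at positions 87, 136.
PvuII cuts after base 3 of each site, so after positions 89, 138.
Circular molecule, 2 cuts → 2 fragments:
  90–138 → 49 bp
  139–177 then 1–89 → 39 + 89 = 128 bp
Sorted largest to smallest: 128, 49 bp.

128, 49 bp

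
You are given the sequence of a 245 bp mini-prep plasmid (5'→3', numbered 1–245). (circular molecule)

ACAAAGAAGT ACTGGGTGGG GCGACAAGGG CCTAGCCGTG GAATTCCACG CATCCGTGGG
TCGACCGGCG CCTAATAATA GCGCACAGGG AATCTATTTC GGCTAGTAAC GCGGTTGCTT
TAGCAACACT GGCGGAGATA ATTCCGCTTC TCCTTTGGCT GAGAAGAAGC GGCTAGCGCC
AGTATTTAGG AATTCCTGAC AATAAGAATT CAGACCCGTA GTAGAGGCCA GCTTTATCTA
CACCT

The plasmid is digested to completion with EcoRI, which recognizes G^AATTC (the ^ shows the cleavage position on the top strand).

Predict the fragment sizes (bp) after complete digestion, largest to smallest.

149, 80, 16 bp

EcoRI sites (GAATTC) start at positions 41, 190, 206.
EcoRI cuts after the first base of each site, so after positions 41, 190, 206.
Circular molecule, 3 cuts → 3 fragments:
  42–190 → 149 bp
  191–206 → 16 bp
  207–245 then 1–41 → 39 + 41 = 80 bp
Sorted largest to smallest: 149, 80, 16 bp.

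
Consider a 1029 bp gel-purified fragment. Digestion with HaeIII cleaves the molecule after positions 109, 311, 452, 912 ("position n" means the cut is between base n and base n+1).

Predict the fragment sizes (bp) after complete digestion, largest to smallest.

Linear molecule, 4 cuts → 5 fragments:
  109 − 0 = 109 bp
  311 − 109 = 202 bp
  452 − 311 = 141 bp
  912 − 452 = 460 bp
  1029 − 912 = 117 bp
Sorted largest to smallest: 460, 202, 141, 117, 109 bp.

460, 202, 141, 117, 109 bp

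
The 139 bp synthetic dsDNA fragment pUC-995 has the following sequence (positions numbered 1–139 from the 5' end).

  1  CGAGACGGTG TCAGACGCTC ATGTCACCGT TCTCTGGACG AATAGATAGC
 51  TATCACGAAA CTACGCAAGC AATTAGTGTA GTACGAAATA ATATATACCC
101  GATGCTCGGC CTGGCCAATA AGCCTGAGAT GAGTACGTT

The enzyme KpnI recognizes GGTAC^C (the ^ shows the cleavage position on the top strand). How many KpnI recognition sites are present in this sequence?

0

No occurrence of GGTACC is present in the sequence.
KpnI does not cut: 0 sites.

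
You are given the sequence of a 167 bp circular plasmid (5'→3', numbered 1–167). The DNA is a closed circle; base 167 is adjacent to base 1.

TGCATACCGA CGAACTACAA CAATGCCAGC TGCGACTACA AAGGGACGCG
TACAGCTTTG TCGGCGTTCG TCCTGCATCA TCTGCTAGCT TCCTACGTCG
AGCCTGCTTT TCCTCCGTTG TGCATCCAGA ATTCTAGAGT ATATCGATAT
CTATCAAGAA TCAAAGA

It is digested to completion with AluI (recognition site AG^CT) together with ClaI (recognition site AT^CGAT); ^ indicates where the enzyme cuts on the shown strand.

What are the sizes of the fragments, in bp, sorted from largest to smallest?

56, 52, 33, 26 bp

AluI sites (AGCT) start at positions 28, 54, 87.
AluI cuts after base 2 of each site, so after positions 29, 55, 88.
The ClaI site (ATCGAT) starts at position 143.
ClaI cuts after base 2 of each site, so after position 144.
Combined cut positions: 29, 55, 88, 144.
Circular molecule, 4 cuts → 4 fragments:
  30–55 → 26 bp
  56–88 → 33 bp
  89–144 → 56 bp
  145–167 then 1–29 → 23 + 29 = 52 bp
Sorted largest to smallest: 56, 52, 33, 26 bp.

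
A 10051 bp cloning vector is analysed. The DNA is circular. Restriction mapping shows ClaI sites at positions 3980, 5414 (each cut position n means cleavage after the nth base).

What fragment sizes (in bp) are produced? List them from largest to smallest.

8617, 1434 bp

Circular molecule, 2 cuts → 2 fragments:
  5414 − 3980 = 1434 bp
  wrap: 10051 − 5414 + 3980 = 8617 bp
Sorted largest to smallest: 8617, 1434 bp.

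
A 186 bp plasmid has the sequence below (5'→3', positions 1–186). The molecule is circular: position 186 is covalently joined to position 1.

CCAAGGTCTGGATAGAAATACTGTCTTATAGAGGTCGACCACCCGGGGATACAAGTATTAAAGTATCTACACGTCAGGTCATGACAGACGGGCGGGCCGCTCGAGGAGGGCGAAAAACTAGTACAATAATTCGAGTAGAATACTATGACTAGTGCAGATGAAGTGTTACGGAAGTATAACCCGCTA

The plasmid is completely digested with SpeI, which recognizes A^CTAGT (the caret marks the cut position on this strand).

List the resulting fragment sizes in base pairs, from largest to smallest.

155, 31 bp

SpeI sites (ACTAGT) start at positions 117, 148.
SpeI cuts after the first base of each site, so after positions 117, 148.
Circular molecule, 2 cuts → 2 fragments:
  118–148 → 31 bp
  149–186 then 1–117 → 38 + 117 = 155 bp
Sorted largest to smallest: 155, 31 bp.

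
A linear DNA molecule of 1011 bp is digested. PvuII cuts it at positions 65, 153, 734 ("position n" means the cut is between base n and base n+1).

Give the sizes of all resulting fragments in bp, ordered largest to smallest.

581, 277, 88, 65 bp

Linear molecule, 3 cuts → 4 fragments:
  65 − 0 = 65 bp
  153 − 65 = 88 bp
  734 − 153 = 581 bp
  1011 − 734 = 277 bp
Sorted largest to smallest: 581, 277, 88, 65 bp.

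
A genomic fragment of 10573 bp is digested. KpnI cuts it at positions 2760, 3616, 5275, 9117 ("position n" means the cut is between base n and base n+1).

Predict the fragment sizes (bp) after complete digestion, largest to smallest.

3842, 2760, 1659, 1456, 856 bp

Linear molecule, 4 cuts → 5 fragments:
  2760 − 0 = 2760 bp
  3616 − 2760 = 856 bp
  5275 − 3616 = 1659 bp
  9117 − 5275 = 3842 bp
  10573 − 9117 = 1456 bp
Sorted largest to smallest: 3842, 2760, 1659, 1456, 856 bp.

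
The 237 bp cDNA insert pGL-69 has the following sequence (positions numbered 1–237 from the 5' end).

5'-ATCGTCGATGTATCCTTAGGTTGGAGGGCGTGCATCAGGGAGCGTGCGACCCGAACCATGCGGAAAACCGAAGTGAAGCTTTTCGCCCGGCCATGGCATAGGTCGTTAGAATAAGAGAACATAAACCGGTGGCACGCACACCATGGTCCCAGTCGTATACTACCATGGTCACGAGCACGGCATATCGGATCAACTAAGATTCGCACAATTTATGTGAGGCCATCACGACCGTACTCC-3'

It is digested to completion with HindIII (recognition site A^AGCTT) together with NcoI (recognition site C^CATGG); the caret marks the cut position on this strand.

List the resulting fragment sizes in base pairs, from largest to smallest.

The HindIII site (AAGCTT) starts at position 76.
HindIII cuts after the first base of each site, so after position 76.
NcoI sites (CCATGG) start at positions 91, 141, 163.
NcoI cuts after the first base of each site, so after positions 91, 141, 163.
Combined cut positions: 76, 91, 141, 163.
Linear molecule, 4 cuts → 5 fragments:
  1–76 → 76 bp
  77–91 → 15 bp
  92–141 → 50 bp
  142–163 → 22 bp
  164–237 → 74 bp
Sorted largest to smallest: 76, 74, 50, 22, 15 bp.

76, 74, 50, 22, 15 bp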